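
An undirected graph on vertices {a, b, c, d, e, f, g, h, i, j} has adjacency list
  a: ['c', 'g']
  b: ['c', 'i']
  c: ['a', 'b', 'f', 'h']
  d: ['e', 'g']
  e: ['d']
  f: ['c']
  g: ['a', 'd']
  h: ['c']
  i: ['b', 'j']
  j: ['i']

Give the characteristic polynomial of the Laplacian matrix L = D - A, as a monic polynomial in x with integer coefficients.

x^10 - 18x^9 + 133x^8 - 526x^7 + 1216x^6 - 1684x^5 + 1374x^4 - 620x^3 + 134x^2 - 10x

With the vertex order [a, b, c, d, e, f, g, h, i, j], the degrees are [2, 2, 4, 2, 1, 1, 2, 1, 2, 1], giving D = diag(2, 2, 4, 2, 1, 1, 2, 1, 2, 1) and L = D - A. L has integer entries, so p(x) = det(xI - L) has integer coefficients. Expanding the determinant yields x^10 - 18x^9 + 133x^8 - 526x^7 + 1216x^6 - 1684x^5 + 1374x^4 - 620x^3 + 134x^2 - 10x. The constant term is 0 because L is singular (the all-ones vector lies in its kernel).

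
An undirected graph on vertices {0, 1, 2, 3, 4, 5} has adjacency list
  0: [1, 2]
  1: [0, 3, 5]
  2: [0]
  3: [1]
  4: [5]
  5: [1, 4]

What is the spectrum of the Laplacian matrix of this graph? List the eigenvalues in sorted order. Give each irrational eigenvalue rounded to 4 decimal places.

[0, 0.3820, 0.6972, 2, 2.6180, 4.3028]

Each diagonal entry of L is the vertex degree and each off-diagonal entry is -1 where an edge is present, 0 otherwise; in the order [0, 1, 2, 3, 4, 5] the diagonal is [2, 3, 1, 1, 1, 2]. The multiplicity of 0 as a Laplacian eigenvalue equals the number of connected components. There is one zero in the spectrum, matching the 1 component.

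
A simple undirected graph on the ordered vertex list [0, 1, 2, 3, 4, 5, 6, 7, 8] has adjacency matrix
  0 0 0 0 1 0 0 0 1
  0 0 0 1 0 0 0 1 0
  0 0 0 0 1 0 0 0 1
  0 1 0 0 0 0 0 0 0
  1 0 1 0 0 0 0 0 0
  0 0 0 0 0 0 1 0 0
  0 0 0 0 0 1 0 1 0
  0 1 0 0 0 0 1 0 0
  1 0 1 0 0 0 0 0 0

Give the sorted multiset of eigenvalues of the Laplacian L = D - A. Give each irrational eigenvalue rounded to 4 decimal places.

[0, 0, 0.3820, 1.3820, 2, 2, 2.6180, 3.6180, 4]

Reading degrees in the order [0, 1, 2, 3, 4, 5, 6, 7, 8] gives [2, 2, 2, 1, 2, 1, 2, 2, 2]; set D = diag(2, 2, 2, 1, 2, 1, 2, 2, 2) and form L = D - A. L is symmetric positive semidefinite, so every eigenvalue is real and nonnegative. The 2 zero eigenvalues correspond to the 2 connected components. There are 2 zeros in the spectrum, matching the 2 components.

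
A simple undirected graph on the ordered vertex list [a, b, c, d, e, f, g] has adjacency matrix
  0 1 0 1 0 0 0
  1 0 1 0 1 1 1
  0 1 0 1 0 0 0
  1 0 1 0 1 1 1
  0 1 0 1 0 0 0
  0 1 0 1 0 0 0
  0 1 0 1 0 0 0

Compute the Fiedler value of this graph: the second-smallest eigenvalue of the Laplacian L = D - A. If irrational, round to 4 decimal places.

With the vertex order [a, b, c, d, e, f, g], the degrees are [2, 5, 2, 5, 2, 2, 2], giving D = diag(2, 5, 2, 5, 2, 2, 2) and L = D - A. The sorted Laplacian eigenvalues are [0, 2, 2, 2, 2, 5, 7]; the algebraic connectivity is the second entry, 2. The eigenvalues sum to 20, which equals trace(L) = 2|E|.

2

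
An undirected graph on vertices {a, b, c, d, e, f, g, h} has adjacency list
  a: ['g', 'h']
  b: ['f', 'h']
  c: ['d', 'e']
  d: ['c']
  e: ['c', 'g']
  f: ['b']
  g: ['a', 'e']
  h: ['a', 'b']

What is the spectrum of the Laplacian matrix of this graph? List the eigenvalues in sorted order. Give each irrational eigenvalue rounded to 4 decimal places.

With the vertex order [a, b, c, d, e, f, g, h], the degrees are [2, 2, 2, 1, 2, 1, 2, 2], giving D = diag(2, 2, 2, 1, 2, 1, 2, 2) and L = D - A. L is symmetric positive semidefinite, so every eigenvalue is real and nonnegative. The single zero eigenvalue shows the graph is connected. The largest eigenvalue, 3.8478, is at most the vertex count 8.

[0, 0.1522, 0.5858, 1.2346, 2, 2.7654, 3.4142, 3.8478]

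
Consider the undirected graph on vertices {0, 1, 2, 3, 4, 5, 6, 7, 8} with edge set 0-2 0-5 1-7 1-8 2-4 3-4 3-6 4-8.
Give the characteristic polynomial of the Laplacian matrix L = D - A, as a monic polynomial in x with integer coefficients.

Each diagonal entry of L is the vertex degree and each off-diagonal entry is -1 where an edge is present, 0 otherwise; in the order [0, 1, 2, 3, 4, 5, 6, 7, 8] the diagonal is [2, 2, 2, 2, 3, 1, 1, 1, 2]. L has integer entries, so p(x) = det(xI - L) has integer coefficients. Expanding the determinant yields x^9 - 16x^8 + 104x^7 - 354x^6 + 677x^5 - 724x^4 + 405x^3 - 102x^2 + 9x. The constant term is 0 because L is singular (the all-ones vector lies in its kernel). By the matrix-tree theorem the graph has (1/9) * product of the nonzero eigenvalues = 1 spanning tree.

x^9 - 16x^8 + 104x^7 - 354x^6 + 677x^5 - 724x^4 + 405x^3 - 102x^2 + 9x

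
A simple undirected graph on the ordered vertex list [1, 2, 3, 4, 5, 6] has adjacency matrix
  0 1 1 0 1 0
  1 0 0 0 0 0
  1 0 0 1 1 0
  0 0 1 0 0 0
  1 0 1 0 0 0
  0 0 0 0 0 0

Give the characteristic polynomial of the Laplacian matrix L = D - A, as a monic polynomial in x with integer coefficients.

Each diagonal entry of L is the vertex degree and each off-diagonal entry is -1 where an edge is present, 0 otherwise; in the order [1, 2, 3, 4, 5, 6] the diagonal is [3, 1, 3, 1, 2, 0]. Computing det(xI - L) by cofactor expansion (or equivalently via sum-over-permutations) gives x^6 - 10x^5 + 33x^4 - 40x^3 + 15x^2. Since p(0) = det(-L) = 0, x divides p(x).

x^6 - 10x^5 + 33x^4 - 40x^3 + 15x^2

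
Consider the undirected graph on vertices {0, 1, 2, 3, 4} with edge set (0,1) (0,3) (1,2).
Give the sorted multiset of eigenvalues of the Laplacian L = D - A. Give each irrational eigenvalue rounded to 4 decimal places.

[0, 0, 0.5858, 2, 3.4142]

Each diagonal entry of L is the vertex degree and each off-diagonal entry is -1 where an edge is present, 0 otherwise; in the order [0, 1, 2, 3, 4] the diagonal is [2, 2, 1, 1, 0]. L is symmetric positive semidefinite, so every eigenvalue is real and nonnegative. The 2 zero eigenvalues correspond to the 2 connected components. The eigenvalues sum to 6, which equals trace(L) = 2|E|.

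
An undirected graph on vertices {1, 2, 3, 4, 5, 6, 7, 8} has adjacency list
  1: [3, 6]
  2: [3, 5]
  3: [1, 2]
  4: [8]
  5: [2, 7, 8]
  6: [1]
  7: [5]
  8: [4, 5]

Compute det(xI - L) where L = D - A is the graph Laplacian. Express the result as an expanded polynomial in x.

With the vertex order [1, 2, 3, 4, 5, 6, 7, 8], the degrees are [2, 2, 2, 1, 3, 1, 1, 2], giving D = diag(2, 2, 2, 1, 3, 1, 1, 2) and L = D - A. Computing det(xI - L) by cofactor expansion (or equivalently via sum-over-permutations) gives x^8 - 14x^7 + 77x^6 - 212x^5 + 308x^4 - 228x^3 + 76x^2 - 8x. The constant term is 0 because L is singular (the all-ones vector lies in its kernel).

x^8 - 14x^7 + 77x^6 - 212x^5 + 308x^4 - 228x^3 + 76x^2 - 8x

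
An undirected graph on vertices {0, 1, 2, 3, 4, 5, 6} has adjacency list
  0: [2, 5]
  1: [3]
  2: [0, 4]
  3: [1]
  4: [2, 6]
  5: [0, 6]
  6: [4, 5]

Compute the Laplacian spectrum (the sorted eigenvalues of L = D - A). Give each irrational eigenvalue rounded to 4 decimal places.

Each diagonal entry of L is the vertex degree and each off-diagonal entry is -1 where an edge is present, 0 otherwise; in the order [0, 1, 2, 3, 4, 5, 6] the diagonal is [2, 1, 2, 1, 2, 2, 2]. L is symmetric positive semidefinite, so every eigenvalue is real and nonnegative. The 2 zero eigenvalues correspond to the 2 connected components. The largest eigenvalue, 3.6180, is at most the vertex count 7.

[0, 0, 1.3820, 1.3820, 2, 3.6180, 3.6180]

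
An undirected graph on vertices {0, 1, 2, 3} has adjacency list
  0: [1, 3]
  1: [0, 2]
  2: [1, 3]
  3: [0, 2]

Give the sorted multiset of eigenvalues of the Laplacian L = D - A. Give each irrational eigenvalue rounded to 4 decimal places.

[0, 2, 2, 4]

Reading degrees in the order [0, 1, 2, 3] gives [2, 2, 2, 2]; set D = diag(2, 2, 2, 2) and form L = D - A. L is symmetric positive semidefinite, so every eigenvalue is real and nonnegative.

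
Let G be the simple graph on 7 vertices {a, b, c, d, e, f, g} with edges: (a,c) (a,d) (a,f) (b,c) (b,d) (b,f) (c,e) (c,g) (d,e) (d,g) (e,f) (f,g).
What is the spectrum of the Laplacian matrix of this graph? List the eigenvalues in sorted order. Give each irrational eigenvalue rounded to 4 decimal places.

[0, 3, 3, 3, 4, 4, 7]

Each diagonal entry of L is the vertex degree and each off-diagonal entry is -1 where an edge is present, 0 otherwise; in the order [a, b, c, d, e, f, g] the diagonal is [3, 3, 4, 4, 3, 4, 3]. The multiplicity of 0 as a Laplacian eigenvalue equals the number of connected components. The largest eigenvalue, 7, is at most the vertex count 7.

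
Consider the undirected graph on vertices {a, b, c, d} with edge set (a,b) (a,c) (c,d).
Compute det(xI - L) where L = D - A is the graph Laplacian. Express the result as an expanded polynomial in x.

x^4 - 6x^3 + 10x^2 - 4x

With the vertex order [a, b, c, d], the degrees are [2, 1, 2, 1], giving D = diag(2, 1, 2, 1) and L = D - A. L has integer entries, so p(x) = det(xI - L) has integer coefficients. Expanding the determinant yields x^4 - 6x^3 + 10x^2 - 4x. Since p(0) = det(-L) = 0, x divides p(x). There is one zero in the spectrum, matching the 1 component. The largest eigenvalue, 3.4142, is at most the vertex count 4.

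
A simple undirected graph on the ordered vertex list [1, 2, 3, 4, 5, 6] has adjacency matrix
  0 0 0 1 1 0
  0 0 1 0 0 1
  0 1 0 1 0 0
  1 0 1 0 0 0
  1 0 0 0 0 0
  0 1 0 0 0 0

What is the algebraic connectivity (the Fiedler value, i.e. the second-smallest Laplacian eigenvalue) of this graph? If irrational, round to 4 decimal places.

0.2679

Reading degrees in the order [1, 2, 3, 4, 5, 6] gives [2, 2, 2, 2, 1, 1]; set D = diag(2, 2, 2, 2, 1, 1) and form L = D - A. The smallest Laplacian eigenvalue is always 0. The next one, lambda_2 = 0.2679, measures how hard the graph is to disconnect: larger values mean better connectivity.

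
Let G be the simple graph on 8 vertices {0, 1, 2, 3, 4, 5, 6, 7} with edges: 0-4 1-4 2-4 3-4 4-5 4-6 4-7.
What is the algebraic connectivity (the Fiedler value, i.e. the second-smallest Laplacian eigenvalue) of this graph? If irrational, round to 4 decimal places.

1

Each diagonal entry of L is the vertex degree and each off-diagonal entry is -1 where an edge is present, 0 otherwise; in the order [0, 1, 2, 3, 4, 5, 6, 7] the diagonal is [1, 1, 1, 1, 7, 1, 1, 1]. The smallest Laplacian eigenvalue is always 0. The next one, lambda_2 = 1, measures how hard the graph is to disconnect: larger values mean better connectivity.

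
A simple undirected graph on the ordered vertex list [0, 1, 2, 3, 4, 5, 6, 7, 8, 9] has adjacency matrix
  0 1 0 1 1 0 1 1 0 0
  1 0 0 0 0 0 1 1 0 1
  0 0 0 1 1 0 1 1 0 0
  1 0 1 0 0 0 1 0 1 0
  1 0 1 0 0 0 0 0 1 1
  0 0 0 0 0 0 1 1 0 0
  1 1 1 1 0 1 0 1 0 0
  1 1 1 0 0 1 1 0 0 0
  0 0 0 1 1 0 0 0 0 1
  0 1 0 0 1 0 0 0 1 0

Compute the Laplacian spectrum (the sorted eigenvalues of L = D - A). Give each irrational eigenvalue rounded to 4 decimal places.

[0, 1.2903, 2.4681, 2.7954, 3.7730, 4.4954, 4.9126, 5.9760, 6.9876, 7.3015]

With the vertex order [0, 1, 2, 3, 4, 5, 6, 7, 8, 9], the degrees are [5, 4, 4, 4, 4, 2, 6, 5, 3, 3], giving D = diag(5, 4, 4, 4, 4, 2, 6, 5, 3, 3) and L = D - A. L is symmetric positive semidefinite, so every eigenvalue is real and nonnegative. There is one zero in the spectrum, matching the 1 component. The largest eigenvalue, 7.3015, is at most the vertex count 10.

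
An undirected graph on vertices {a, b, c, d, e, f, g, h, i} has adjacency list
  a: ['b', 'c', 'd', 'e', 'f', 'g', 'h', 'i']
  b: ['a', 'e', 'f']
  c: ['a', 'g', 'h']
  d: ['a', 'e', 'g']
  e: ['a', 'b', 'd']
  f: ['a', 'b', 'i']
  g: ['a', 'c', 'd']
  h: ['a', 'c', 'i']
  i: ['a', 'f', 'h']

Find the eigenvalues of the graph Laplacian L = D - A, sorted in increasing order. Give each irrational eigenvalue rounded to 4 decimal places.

Each diagonal entry of L is the vertex degree and each off-diagonal entry is -1 where an edge is present, 0 otherwise; in the order [a, b, c, d, e, f, g, h, i] the diagonal is [8, 3, 3, 3, 3, 3, 3, 3, 3]. Diagonalising L (or applying a numerical eigensolver to the 9x9 matrix) gives the spectrum above. The single zero eigenvalue shows the graph is connected. There is one zero in the spectrum, matching the 1 component.

[0, 1.5858, 1.5858, 3, 3, 4.4142, 4.4142, 5, 9]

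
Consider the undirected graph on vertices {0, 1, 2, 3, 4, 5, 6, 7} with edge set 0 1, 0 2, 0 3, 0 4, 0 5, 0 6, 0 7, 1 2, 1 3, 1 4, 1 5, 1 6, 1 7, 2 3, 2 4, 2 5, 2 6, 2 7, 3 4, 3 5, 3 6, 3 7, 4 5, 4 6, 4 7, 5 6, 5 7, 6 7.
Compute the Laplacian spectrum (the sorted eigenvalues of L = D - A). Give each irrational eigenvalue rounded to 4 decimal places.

[0, 8, 8, 8, 8, 8, 8, 8]

Each diagonal entry of L is the vertex degree and each off-diagonal entry is -1 where an edge is present, 0 otherwise; in the order [0, 1, 2, 3, 4, 5, 6, 7] the diagonal is [7, 7, 7, 7, 7, 7, 7, 7]. Since every row of L sums to 0, the all-ones vector is in the kernel and 0 is an eigenvalue. The largest eigenvalue, 8, is at most the vertex count 8. By the matrix-tree theorem the graph has (1/8) * product of the nonzero eigenvalues = 262144 spanning trees.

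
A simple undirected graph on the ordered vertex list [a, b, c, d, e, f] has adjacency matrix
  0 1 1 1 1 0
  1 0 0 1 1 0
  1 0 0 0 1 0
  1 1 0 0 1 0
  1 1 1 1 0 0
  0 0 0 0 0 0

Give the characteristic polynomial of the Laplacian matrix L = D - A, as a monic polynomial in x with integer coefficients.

x^6 - 16x^5 + 93x^4 - 230x^3 + 200x^2

With the vertex order [a, b, c, d, e, f], the degrees are [4, 3, 2, 3, 4, 0], giving D = diag(4, 3, 2, 3, 4, 0) and L = D - A. L has integer entries, so p(x) = det(xI - L) has integer coefficients. Expanding the determinant yields x^6 - 16x^5 + 93x^4 - 230x^3 + 200x^2. The coefficient of x^5 equals -trace(L) = -16, matching the sum of degrees. There are 2 zeros in the spectrum, matching the 2 components.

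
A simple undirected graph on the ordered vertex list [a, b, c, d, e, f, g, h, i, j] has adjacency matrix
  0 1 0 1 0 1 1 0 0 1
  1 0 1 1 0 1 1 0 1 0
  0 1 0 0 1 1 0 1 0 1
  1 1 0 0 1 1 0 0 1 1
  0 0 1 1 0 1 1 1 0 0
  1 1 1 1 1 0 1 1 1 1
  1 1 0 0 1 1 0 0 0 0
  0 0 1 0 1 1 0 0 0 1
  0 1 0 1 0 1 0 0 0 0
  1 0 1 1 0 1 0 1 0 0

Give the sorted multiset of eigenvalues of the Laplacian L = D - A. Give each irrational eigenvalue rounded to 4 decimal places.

[0, 2.4958, 3.2215, 4.1470, 5.3057, 5.4514, 6.2004, 7, 8.1781, 10]

Each diagonal entry of L is the vertex degree and each off-diagonal entry is -1 where an edge is present, 0 otherwise; in the order [a, b, c, d, e, f, g, h, i, j] the diagonal is [5, 6, 5, 6, 5, 9, 4, 4, 3, 5]. Since every row of L sums to 0, the all-ones vector is in the kernel and 0 is an eigenvalue. The single zero eigenvalue shows the graph is connected. The eigenvalues sum to 52, which equals trace(L) = 2|E|. By the matrix-tree theorem the graph has (1/10) * product of the nonzero eigenvalues = 342321 spanning trees.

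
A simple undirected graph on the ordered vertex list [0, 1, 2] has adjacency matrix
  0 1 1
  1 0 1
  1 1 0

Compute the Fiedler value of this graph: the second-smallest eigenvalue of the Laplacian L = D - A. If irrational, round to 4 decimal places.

3

Each diagonal entry of L is the vertex degree and each off-diagonal entry is -1 where an edge is present, 0 otherwise; in the order [0, 1, 2] the diagonal is [2, 2, 2]. The sorted Laplacian eigenvalues are [0, 3, 3]; the algebraic connectivity is the second entry, 3. There is one zero in the spectrum, matching the 1 component. The eigenvalues sum to 6, which equals trace(L) = 2|E|.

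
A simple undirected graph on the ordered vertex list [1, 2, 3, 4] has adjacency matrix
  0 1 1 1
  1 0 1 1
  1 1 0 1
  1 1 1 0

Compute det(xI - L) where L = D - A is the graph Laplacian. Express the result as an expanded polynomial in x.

Reading degrees in the order [1, 2, 3, 4] gives [3, 3, 3, 3]; set D = diag(3, 3, 3, 3) and form L = D - A. L has integer entries, so p(x) = det(xI - L) has integer coefficients. Expanding the determinant yields x^4 - 12x^3 + 48x^2 - 64x. Since p(0) = det(-L) = 0, x divides p(x). There is one zero in the spectrum, matching the 1 component. By the matrix-tree theorem the graph has (1/4) * product of the nonzero eigenvalues = 16 spanning trees.

x^4 - 12x^3 + 48x^2 - 64x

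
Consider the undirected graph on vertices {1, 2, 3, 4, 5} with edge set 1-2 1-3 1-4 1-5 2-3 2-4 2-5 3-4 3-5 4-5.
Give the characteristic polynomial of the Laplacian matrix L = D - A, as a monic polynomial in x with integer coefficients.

With the vertex order [1, 2, 3, 4, 5], the degrees are [4, 4, 4, 4, 4], giving D = diag(4, 4, 4, 4, 4) and L = D - A. L has integer entries, so p(x) = det(xI - L) has integer coefficients. Expanding the determinant yields x^5 - 20x^4 + 150x^3 - 500x^2 + 625x. The constant term is 0 because L is singular (the all-ones vector lies in its kernel). By the matrix-tree theorem the graph has (1/5) * product of the nonzero eigenvalues = 125 spanning trees.

x^5 - 20x^4 + 150x^3 - 500x^2 + 625x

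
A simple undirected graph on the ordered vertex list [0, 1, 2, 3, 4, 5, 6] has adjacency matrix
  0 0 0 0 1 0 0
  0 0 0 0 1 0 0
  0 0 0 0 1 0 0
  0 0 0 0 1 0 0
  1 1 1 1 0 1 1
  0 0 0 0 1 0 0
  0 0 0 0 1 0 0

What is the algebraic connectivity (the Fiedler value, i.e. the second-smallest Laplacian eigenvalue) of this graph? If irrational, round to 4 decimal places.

1

Each diagonal entry of L is the vertex degree and each off-diagonal entry is -1 where an edge is present, 0 otherwise; in the order [0, 1, 2, 3, 4, 5, 6] the diagonal is [1, 1, 1, 1, 6, 1, 1]. Computing the eigenvalues of L and sorting gives [0, 1, 1, 1, 1, 1, 7]. The Fiedler value lambda_2 = 1 is strictly positive, so the graph is connected. By the matrix-tree theorem the graph has (1/7) * product of the nonzero eigenvalues = 1 spanning tree. The eigenvalues sum to 12, which equals trace(L) = 2|E|.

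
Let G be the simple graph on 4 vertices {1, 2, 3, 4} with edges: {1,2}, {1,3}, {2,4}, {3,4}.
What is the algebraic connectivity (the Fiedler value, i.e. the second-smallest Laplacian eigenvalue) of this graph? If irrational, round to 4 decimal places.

Reading degrees in the order [1, 2, 3, 4] gives [2, 2, 2, 2]; set D = diag(2, 2, 2, 2) and form L = D - A. Computing the eigenvalues of L and sorting gives [0, 2, 2, 4]. The Fiedler value lambda_2 = 2 is strictly positive, so the graph is connected. The largest eigenvalue, 4, is at most the vertex count 4. The eigenvalues sum to 8, which equals trace(L) = 2|E|.

2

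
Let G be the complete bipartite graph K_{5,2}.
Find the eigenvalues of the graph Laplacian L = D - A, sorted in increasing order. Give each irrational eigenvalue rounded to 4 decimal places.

[0, 2, 2, 2, 2, 5, 7]

The graph has 7 vertices and degree multiset [5, 5, 2, 2, 2, 2, 2]; D is the diagonal matrix of degrees and L = D - A. L is symmetric positive semidefinite, so every eigenvalue is real and nonnegative. The single zero eigenvalue shows the graph is connected. The eigenvalues sum to 20, which equals trace(L) = 2|E|.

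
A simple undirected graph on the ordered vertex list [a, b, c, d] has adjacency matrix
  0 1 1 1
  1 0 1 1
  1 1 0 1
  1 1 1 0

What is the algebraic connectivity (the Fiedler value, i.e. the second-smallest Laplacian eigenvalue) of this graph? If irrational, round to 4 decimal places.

4

Reading degrees in the order [a, b, c, d] gives [3, 3, 3, 3]; set D = diag(3, 3, 3, 3) and form L = D - A. The smallest Laplacian eigenvalue is always 0. The next one, lambda_2 = 4, measures how hard the graph is to disconnect: larger values mean better connectivity.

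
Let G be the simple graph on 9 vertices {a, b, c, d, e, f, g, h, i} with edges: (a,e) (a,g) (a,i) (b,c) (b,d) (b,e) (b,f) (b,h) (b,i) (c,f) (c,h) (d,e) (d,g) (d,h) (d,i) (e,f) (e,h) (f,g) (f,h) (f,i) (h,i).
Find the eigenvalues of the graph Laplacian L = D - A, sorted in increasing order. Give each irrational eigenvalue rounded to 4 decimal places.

Each diagonal entry of L is the vertex degree and each off-diagonal entry is -1 where an edge is present, 0 otherwise; in the order [a, b, c, d, e, f, g, h, i] the diagonal is [3, 6, 3, 5, 5, 6, 3, 6, 5]. Diagonalising L (or applying a numerical eigensolver to the 9x9 matrix) gives the spectrum above. By the matrix-tree theorem the graph has (1/9) * product of the nonzero eigenvalues = 32095 spanning trees. There is one zero in the spectrum, matching the 1 component.

[0, 2.0507, 3.3627, 3.6028, 5, 5.6825, 7, 7.3753, 7.9260]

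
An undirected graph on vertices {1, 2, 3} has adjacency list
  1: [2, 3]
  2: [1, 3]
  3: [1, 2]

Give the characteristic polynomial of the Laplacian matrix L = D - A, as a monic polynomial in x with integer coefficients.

Each diagonal entry of L is the vertex degree and each off-diagonal entry is -1 where an edge is present, 0 otherwise; in the order [1, 2, 3] the diagonal is [2, 2, 2]. L has integer entries, so p(x) = det(xI - L) has integer coefficients. Expanding the determinant yields x^3 - 6x^2 + 9x. The coefficient of x^2 equals -trace(L) = -6, matching the sum of degrees. There is one zero in the spectrum, matching the 1 component.

x^3 - 6x^2 + 9x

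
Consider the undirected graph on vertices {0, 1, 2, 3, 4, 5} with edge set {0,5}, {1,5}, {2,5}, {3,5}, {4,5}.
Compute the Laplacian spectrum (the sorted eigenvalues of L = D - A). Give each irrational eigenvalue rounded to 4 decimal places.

[0, 1, 1, 1, 1, 6]

Reading degrees in the order [0, 1, 2, 3, 4, 5] gives [1, 1, 1, 1, 1, 5]; set D = diag(1, 1, 1, 1, 1, 5) and form L = D - A. Diagonalising L (or applying a numerical eigensolver to the 6x6 matrix) gives the spectrum above.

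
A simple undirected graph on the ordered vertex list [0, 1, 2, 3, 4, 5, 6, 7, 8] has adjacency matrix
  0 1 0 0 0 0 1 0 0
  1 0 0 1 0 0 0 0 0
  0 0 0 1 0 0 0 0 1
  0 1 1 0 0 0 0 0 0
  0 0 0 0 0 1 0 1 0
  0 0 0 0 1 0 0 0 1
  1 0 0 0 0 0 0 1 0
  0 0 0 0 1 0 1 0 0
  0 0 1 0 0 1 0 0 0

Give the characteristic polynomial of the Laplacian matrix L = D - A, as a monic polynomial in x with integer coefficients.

x^9 - 18x^8 + 135x^7 - 546x^6 + 1287x^5 - 1782x^4 + 1386x^3 - 540x^2 + 81x

Each diagonal entry of L is the vertex degree and each off-diagonal entry is -1 where an edge is present, 0 otherwise; in the order [0, 1, 2, 3, 4, 5, 6, 7, 8] the diagonal is [2, 2, 2, 2, 2, 2, 2, 2, 2]. L has integer entries, so p(x) = det(xI - L) has integer coefficients. Expanding the determinant yields x^9 - 18x^8 + 135x^7 - 546x^6 + 1287x^5 - 1782x^4 + 1386x^3 - 540x^2 + 81x. The coefficient of x^8 equals -trace(L) = -18, matching the sum of degrees. The eigenvalues sum to 18, which equals trace(L) = 2|E|.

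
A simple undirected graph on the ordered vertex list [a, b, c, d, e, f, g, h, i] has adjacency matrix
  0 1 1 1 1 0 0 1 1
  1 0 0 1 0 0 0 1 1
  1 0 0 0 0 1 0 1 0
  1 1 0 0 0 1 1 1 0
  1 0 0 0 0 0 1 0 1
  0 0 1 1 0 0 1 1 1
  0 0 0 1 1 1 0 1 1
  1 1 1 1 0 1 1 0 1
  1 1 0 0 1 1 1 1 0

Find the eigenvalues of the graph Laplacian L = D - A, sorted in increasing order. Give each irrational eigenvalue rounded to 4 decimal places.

[0, 2.5028, 3.1242, 3.9058, 5.5333, 6.2654, 6.5410, 7.9802, 8.1474]

With the vertex order [a, b, c, d, e, f, g, h, i], the degrees are [6, 4, 3, 5, 3, 5, 5, 7, 6], giving D = diag(6, 4, 3, 5, 3, 5, 5, 7, 6) and L = D - A. Since every row of L sums to 0, the all-ones vector is in the kernel and 0 is an eigenvalue. The single zero eigenvalue shows the graph is connected. The eigenvalues sum to 44, which equals trace(L) = 2|E|.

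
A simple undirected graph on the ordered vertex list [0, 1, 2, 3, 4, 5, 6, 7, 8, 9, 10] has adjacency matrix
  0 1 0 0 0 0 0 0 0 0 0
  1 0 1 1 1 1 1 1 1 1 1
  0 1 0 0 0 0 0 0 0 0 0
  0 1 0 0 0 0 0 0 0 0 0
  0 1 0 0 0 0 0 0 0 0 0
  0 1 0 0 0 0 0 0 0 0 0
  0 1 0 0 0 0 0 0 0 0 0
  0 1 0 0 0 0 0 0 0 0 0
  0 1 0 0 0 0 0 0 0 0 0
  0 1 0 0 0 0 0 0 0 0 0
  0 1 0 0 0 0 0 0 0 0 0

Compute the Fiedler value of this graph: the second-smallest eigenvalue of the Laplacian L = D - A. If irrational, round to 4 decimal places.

1

Reading degrees in the order [0, 1, 2, 3, 4, 5, 6, 7, 8, 9, 10] gives [1, 10, 1, 1, 1, 1, 1, 1, 1, 1, 1]; set D = diag(1, 10, 1, 1, 1, 1, 1, 1, 1, 1, 1) and form L = D - A. Computing the eigenvalues of L and sorting gives [0, 1, 1, 1, 1, 1, 1, 1, 1, 1, 11]. The Fiedler value lambda_2 = 1 is strictly positive, so the graph is connected. The largest eigenvalue, 11, is at most the vertex count 11. By the matrix-tree theorem the graph has (1/11) * product of the nonzero eigenvalues = 1 spanning tree.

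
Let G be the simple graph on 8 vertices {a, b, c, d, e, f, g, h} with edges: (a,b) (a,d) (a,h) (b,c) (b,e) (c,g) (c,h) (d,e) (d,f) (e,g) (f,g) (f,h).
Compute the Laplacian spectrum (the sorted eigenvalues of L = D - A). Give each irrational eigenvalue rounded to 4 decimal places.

Reading degrees in the order [a, b, c, d, e, f, g, h] gives [3, 3, 3, 3, 3, 3, 3, 3]; set D = diag(3, 3, 3, 3, 3, 3, 3, 3) and form L = D - A. L is symmetric positive semidefinite, so every eigenvalue is real and nonnegative. There is one zero in the spectrum, matching the 1 component.

[0, 2, 2, 2, 4, 4, 4, 6]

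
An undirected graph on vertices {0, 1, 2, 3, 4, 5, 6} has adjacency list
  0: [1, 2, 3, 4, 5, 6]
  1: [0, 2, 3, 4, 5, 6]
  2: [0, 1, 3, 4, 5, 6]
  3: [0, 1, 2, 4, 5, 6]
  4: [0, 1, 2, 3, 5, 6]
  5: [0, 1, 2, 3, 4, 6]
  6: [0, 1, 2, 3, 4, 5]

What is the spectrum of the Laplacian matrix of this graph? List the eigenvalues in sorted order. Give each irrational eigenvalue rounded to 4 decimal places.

Reading degrees in the order [0, 1, 2, 3, 4, 5, 6] gives [6, 6, 6, 6, 6, 6, 6]; set D = diag(6, 6, 6, 6, 6, 6, 6) and form L = D - A. Diagonalising L (or applying a numerical eigensolver to the 7x7 matrix) gives the spectrum above. By the matrix-tree theorem the graph has (1/7) * product of the nonzero eigenvalues = 16807 spanning trees. There is one zero in the spectrum, matching the 1 component.

[0, 7, 7, 7, 7, 7, 7]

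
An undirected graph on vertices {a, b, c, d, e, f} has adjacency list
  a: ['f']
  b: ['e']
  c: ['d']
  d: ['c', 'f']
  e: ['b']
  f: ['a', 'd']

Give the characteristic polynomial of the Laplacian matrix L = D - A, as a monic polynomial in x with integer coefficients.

x^6 - 8x^5 + 22x^4 - 24x^3 + 8x^2

Reading degrees in the order [a, b, c, d, e, f] gives [1, 1, 1, 2, 1, 2]; set D = diag(1, 1, 1, 2, 1, 2) and form L = D - A. L has integer entries, so p(x) = det(xI - L) has integer coefficients. Expanding the determinant yields x^6 - 8x^5 + 22x^4 - 24x^3 + 8x^2. The coefficient of x^5 equals -trace(L) = -8, matching the sum of degrees. The eigenvalues sum to 8, which equals trace(L) = 2|E|.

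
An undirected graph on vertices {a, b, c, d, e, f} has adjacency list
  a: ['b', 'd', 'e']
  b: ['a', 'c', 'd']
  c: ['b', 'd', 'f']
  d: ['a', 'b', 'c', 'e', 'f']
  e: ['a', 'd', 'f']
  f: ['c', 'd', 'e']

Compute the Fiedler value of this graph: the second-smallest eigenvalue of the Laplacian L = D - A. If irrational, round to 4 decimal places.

With the vertex order [a, b, c, d, e, f], the degrees are [3, 3, 3, 5, 3, 3], giving D = diag(3, 3, 3, 5, 3, 3) and L = D - A. The smallest Laplacian eigenvalue is always 0. The next one, lambda_2 = 2.3820, measures how hard the graph is to disconnect: larger values mean better connectivity. The eigenvalues sum to 20, which equals trace(L) = 2|E|. By the matrix-tree theorem the graph has (1/6) * product of the nonzero eigenvalues = 121 spanning trees.

2.3820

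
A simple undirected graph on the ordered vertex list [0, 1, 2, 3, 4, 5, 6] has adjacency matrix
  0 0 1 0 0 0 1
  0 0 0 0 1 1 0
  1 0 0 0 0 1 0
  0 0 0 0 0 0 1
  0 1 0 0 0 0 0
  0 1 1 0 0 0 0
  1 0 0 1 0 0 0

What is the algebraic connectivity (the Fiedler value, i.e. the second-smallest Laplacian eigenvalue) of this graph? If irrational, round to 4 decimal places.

0.1981

Reading degrees in the order [0, 1, 2, 3, 4, 5, 6] gives [2, 2, 2, 1, 1, 2, 2]; set D = diag(2, 2, 2, 1, 1, 2, 2) and form L = D - A. The sorted Laplacian eigenvalues are [0, 0.1981, 0.7530, 1.5550, 2.4450, 3.2470, 3.8019]; the algebraic connectivity is the second entry, 0.1981. The largest eigenvalue, 3.8019, is at most the vertex count 7.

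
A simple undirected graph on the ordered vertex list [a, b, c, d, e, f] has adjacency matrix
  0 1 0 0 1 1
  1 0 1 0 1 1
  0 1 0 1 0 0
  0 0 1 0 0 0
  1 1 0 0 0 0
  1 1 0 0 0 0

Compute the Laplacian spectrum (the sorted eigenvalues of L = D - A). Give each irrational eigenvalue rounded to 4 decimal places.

With the vertex order [a, b, c, d, e, f], the degrees are [3, 4, 2, 1, 2, 2], giving D = diag(3, 4, 2, 1, 2, 2) and L = D - A. L is symmetric positive semidefinite, so every eigenvalue is real and nonnegative. The largest eigenvalue, 5.0861, is at most the vertex count 6. There is one zero in the spectrum, matching the 1 component.

[0, 0.4859, 2, 2.4280, 4, 5.0861]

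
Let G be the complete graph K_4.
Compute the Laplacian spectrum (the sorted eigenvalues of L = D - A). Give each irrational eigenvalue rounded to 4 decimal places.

The graph has 4 vertices and degree multiset [3, 3, 3, 3]; D is the diagonal matrix of degrees and L = D - A. The multiplicity of 0 as a Laplacian eigenvalue equals the number of connected components. The single zero eigenvalue shows the graph is connected. There is one zero in the spectrum, matching the 1 component.

[0, 4, 4, 4]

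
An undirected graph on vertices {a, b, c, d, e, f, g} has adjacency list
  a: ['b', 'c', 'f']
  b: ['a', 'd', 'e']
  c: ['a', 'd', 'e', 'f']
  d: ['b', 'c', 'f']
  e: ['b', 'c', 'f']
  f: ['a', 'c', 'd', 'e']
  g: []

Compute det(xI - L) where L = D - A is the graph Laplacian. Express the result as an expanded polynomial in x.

x^7 - 20x^6 + 156x^5 - 594x^4 + 1107x^3 - 810x^2

Each diagonal entry of L is the vertex degree and each off-diagonal entry is -1 where an edge is present, 0 otherwise; in the order [a, b, c, d, e, f, g] the diagonal is [3, 3, 4, 3, 3, 4, 0]. Computing det(xI - L) by cofactor expansion (or equivalently via sum-over-permutations) gives x^7 - 20x^6 + 156x^5 - 594x^4 + 1107x^3 - 810x^2. The coefficient of x^6 equals -trace(L) = -20, matching the sum of degrees. The eigenvalues sum to 20, which equals trace(L) = 2|E|.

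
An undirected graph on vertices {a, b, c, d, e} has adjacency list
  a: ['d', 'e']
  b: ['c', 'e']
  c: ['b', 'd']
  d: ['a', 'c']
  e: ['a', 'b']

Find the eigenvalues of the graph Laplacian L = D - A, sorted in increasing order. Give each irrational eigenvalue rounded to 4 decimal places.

Each diagonal entry of L is the vertex degree and each off-diagonal entry is -1 where an edge is present, 0 otherwise; in the order [a, b, c, d, e] the diagonal is [2, 2, 2, 2, 2]. Diagonalising L (or applying a numerical eigensolver to the 5x5 matrix) gives the spectrum above.

[0, 1.3820, 1.3820, 3.6180, 3.6180]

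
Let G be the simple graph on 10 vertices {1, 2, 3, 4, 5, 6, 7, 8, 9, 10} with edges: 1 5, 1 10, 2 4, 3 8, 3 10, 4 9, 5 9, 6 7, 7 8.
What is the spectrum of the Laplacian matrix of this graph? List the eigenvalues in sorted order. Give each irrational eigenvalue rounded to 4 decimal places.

Reading degrees in the order [1, 2, 3, 4, 5, 6, 7, 8, 9, 10] gives [2, 1, 2, 2, 2, 1, 2, 2, 2, 2]; set D = diag(2, 1, 2, 2, 2, 1, 2, 2, 2, 2) and form L = D - A. Since every row of L sums to 0, the all-ones vector is in the kernel and 0 is an eigenvalue. There is one zero in the spectrum, matching the 1 component. The eigenvalues sum to 18, which equals trace(L) = 2|E|.

[0, 0.0979, 0.3820, 0.8244, 1.3820, 2, 2.6180, 3.1756, 3.6180, 3.9021]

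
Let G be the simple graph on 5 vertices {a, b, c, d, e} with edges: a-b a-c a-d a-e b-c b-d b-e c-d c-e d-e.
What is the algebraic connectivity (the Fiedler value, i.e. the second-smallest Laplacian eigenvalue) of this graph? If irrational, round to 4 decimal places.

Reading degrees in the order [a, b, c, d, e] gives [4, 4, 4, 4, 4]; set D = diag(4, 4, 4, 4, 4) and form L = D - A. The smallest Laplacian eigenvalue is always 0. The next one, lambda_2 = 5, measures how hard the graph is to disconnect: larger values mean better connectivity. The eigenvalues sum to 20, which equals trace(L) = 2|E|. By the matrix-tree theorem the graph has (1/5) * product of the nonzero eigenvalues = 125 spanning trees.

5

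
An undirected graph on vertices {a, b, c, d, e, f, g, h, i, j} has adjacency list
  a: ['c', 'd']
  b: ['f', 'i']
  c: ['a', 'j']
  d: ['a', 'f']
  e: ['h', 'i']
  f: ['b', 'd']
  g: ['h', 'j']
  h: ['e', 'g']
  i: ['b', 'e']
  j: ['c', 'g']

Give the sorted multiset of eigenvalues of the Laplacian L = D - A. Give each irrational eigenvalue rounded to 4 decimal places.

[0, 0.3820, 0.3820, 1.3820, 1.3820, 2.6180, 2.6180, 3.6180, 3.6180, 4]

With the vertex order [a, b, c, d, e, f, g, h, i, j], the degrees are [2, 2, 2, 2, 2, 2, 2, 2, 2, 2], giving D = diag(2, 2, 2, 2, 2, 2, 2, 2, 2, 2) and L = D - A. L is symmetric positive semidefinite, so every eigenvalue is real and nonnegative. There is one zero in the spectrum, matching the 1 component. The eigenvalues sum to 20, which equals trace(L) = 2|E|.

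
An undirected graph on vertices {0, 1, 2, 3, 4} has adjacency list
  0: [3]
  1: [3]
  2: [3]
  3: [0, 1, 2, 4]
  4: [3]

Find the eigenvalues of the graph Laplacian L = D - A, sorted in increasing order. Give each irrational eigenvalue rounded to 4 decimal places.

[0, 1, 1, 1, 5]

With the vertex order [0, 1, 2, 3, 4], the degrees are [1, 1, 1, 4, 1], giving D = diag(1, 1, 1, 4, 1) and L = D - A. The multiplicity of 0 as a Laplacian eigenvalue equals the number of connected components. The single zero eigenvalue shows the graph is connected. The eigenvalues sum to 8, which equals trace(L) = 2|E|. There is one zero in the spectrum, matching the 1 component.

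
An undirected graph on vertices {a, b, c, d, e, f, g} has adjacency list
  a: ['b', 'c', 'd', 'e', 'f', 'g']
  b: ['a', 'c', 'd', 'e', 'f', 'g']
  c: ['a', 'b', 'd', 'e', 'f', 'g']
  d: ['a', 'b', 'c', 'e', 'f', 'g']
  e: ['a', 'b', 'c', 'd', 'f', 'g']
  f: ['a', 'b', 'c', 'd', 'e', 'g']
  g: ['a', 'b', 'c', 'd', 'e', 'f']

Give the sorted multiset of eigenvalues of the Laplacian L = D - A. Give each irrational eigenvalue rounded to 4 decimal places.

[0, 7, 7, 7, 7, 7, 7]

Each diagonal entry of L is the vertex degree and each off-diagonal entry is -1 where an edge is present, 0 otherwise; in the order [a, b, c, d, e, f, g] the diagonal is [6, 6, 6, 6, 6, 6, 6]. The multiplicity of 0 as a Laplacian eigenvalue equals the number of connected components. The single zero eigenvalue shows the graph is connected. The eigenvalues sum to 42, which equals trace(L) = 2|E|. The largest eigenvalue, 7, is at most the vertex count 7.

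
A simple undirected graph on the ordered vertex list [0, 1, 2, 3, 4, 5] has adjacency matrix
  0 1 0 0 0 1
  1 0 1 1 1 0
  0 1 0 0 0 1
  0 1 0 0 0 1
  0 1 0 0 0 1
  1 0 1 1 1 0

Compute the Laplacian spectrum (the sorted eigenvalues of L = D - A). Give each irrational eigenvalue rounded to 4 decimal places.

[0, 2, 2, 2, 4, 6]

Each diagonal entry of L is the vertex degree and each off-diagonal entry is -1 where an edge is present, 0 otherwise; in the order [0, 1, 2, 3, 4, 5] the diagonal is [2, 4, 2, 2, 2, 4]. The multiplicity of 0 as a Laplacian eigenvalue equals the number of connected components. By the matrix-tree theorem the graph has (1/6) * product of the nonzero eigenvalues = 32 spanning trees.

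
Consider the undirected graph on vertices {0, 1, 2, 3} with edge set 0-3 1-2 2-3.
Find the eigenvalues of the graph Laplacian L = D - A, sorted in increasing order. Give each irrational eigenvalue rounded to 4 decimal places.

With the vertex order [0, 1, 2, 3], the degrees are [1, 1, 2, 2], giving D = diag(1, 1, 2, 2) and L = D - A. The multiplicity of 0 as a Laplacian eigenvalue equals the number of connected components. The single zero eigenvalue shows the graph is connected.

[0, 0.5858, 2, 3.4142]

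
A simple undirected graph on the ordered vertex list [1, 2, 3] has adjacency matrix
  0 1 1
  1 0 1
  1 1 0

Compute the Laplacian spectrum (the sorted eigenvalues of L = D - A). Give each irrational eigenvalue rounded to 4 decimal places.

[0, 3, 3]

Each diagonal entry of L is the vertex degree and each off-diagonal entry is -1 where an edge is present, 0 otherwise; in the order [1, 2, 3] the diagonal is [2, 2, 2]. L is symmetric positive semidefinite, so every eigenvalue is real and nonnegative. The single zero eigenvalue shows the graph is connected. There is one zero in the spectrum, matching the 1 component.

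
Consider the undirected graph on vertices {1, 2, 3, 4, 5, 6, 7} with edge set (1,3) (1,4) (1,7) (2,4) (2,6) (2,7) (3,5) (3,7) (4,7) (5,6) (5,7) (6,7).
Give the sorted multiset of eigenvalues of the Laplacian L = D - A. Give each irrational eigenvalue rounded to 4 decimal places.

[0, 2, 2, 4, 4, 5, 7]

Reading degrees in the order [1, 2, 3, 4, 5, 6, 7] gives [3, 3, 3, 3, 3, 3, 6]; set D = diag(3, 3, 3, 3, 3, 3, 6) and form L = D - A. Diagonalising L (or applying a numerical eigensolver to the 7x7 matrix) gives the spectrum above. The eigenvalues sum to 24, which equals trace(L) = 2|E|.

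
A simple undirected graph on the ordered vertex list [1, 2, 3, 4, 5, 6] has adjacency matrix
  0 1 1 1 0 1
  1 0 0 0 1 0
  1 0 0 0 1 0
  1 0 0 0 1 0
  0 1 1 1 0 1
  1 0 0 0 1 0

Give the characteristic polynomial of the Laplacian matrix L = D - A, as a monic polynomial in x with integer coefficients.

Each diagonal entry of L is the vertex degree and each off-diagonal entry is -1 where an edge is present, 0 otherwise; in the order [1, 2, 3, 4, 5, 6] the diagonal is [4, 2, 2, 2, 4, 2]. Computing det(xI - L) by cofactor expansion (or equivalently via sum-over-permutations) gives x^6 - 16x^5 + 96x^4 - 272x^3 + 368x^2 - 192x. Since p(0) = det(-L) = 0, x divides p(x). The eigenvalues sum to 16, which equals trace(L) = 2|E|. By the matrix-tree theorem the graph has (1/6) * product of the nonzero eigenvalues = 32 spanning trees.

x^6 - 16x^5 + 96x^4 - 272x^3 + 368x^2 - 192x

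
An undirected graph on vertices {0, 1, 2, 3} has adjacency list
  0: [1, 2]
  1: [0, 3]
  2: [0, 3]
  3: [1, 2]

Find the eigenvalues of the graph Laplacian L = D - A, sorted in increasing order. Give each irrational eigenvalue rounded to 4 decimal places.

[0, 2, 2, 4]

With the vertex order [0, 1, 2, 3], the degrees are [2, 2, 2, 2], giving D = diag(2, 2, 2, 2) and L = D - A. L is symmetric positive semidefinite, so every eigenvalue is real and nonnegative. By the matrix-tree theorem the graph has (1/4) * product of the nonzero eigenvalues = 4 spanning trees.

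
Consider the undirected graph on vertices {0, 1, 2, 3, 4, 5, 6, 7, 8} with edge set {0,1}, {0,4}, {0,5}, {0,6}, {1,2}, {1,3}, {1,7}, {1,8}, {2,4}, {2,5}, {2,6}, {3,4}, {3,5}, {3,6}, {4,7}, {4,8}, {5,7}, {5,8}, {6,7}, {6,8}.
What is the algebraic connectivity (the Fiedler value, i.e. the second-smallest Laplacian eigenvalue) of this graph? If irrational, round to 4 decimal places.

Each diagonal entry of L is the vertex degree and each off-diagonal entry is -1 where an edge is present, 0 otherwise; in the order [0, 1, 2, 3, 4, 5, 6, 7, 8] the diagonal is [4, 5, 4, 4, 5, 5, 5, 4, 4]. The sorted Laplacian eigenvalues are [0, 4, 4, 4, 4, 5, 5, 5, 9]; the algebraic connectivity is the second entry, 4.

4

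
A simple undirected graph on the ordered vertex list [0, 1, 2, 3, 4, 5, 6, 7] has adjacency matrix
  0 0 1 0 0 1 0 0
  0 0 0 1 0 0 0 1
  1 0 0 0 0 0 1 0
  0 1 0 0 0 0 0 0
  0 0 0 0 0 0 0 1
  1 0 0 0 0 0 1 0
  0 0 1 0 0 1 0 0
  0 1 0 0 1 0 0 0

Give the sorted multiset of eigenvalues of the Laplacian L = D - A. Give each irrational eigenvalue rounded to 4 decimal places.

[0, 0, 0.5858, 2, 2, 2, 3.4142, 4]

Each diagonal entry of L is the vertex degree and each off-diagonal entry is -1 where an edge is present, 0 otherwise; in the order [0, 1, 2, 3, 4, 5, 6, 7] the diagonal is [2, 2, 2, 1, 1, 2, 2, 2]. Since every row of L sums to 0, the all-ones vector is in the kernel and 0 is an eigenvalue. The 2 zero eigenvalues correspond to the 2 connected components. The eigenvalues sum to 14, which equals trace(L) = 2|E|.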